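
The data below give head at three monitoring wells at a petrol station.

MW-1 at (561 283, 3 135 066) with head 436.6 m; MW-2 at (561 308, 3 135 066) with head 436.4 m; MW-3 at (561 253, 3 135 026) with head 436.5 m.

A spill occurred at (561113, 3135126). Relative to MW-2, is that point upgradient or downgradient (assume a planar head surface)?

Taking MW-1 as reference: MW-2−MW-1 = (25, 0, -0.2); MW-3−MW-1 = (-30, -40, -0.1).
Solve a·Δx + b·Δy = Δh: det = 25·(-40) − (-30)·0 = -1000.
∂h/∂x = [(-0.2)·(-40) − (-0.1)·0] / -1000 = -0.008000
∂h/∂y = [25·(-0.1) − (-30)·(-0.2)] / -1000 = +0.008500
Head at (561113, 3135126) = 436.6 + (-0.008000)·(-170) + (+0.008500)·(60) = 438.47 m.
That is higher than the 436.4 m at MW-2, so the point is upgradient.

upgradient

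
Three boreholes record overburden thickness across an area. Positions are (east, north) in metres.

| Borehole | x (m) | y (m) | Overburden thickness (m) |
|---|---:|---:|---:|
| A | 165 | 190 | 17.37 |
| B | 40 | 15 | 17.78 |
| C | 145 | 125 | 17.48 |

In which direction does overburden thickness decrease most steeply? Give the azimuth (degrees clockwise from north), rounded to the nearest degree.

053°

Differences from A: to B (Δx, Δy, Δh) = (-125, -175, +0.41); to C = (-20, -65, +0.11).
Solve a·Δx + b·Δy = Δd: det = (-125)·(-65) − (-20)·(-175) = 4625.
∂d/∂x = [(+0.41)·(-65) − (+0.11)·(-175)] / 4625 = -0.001600
∂d/∂y = [(-125)·(+0.11) − (-20)·(+0.41)] / 4625 = -0.001200
Steepest decrease is along −∇f: components (+0.001600 E, +0.001200 N).
Azimuth = atan2(+0.001600, +0.001200) = 53.1° ≈ 053°.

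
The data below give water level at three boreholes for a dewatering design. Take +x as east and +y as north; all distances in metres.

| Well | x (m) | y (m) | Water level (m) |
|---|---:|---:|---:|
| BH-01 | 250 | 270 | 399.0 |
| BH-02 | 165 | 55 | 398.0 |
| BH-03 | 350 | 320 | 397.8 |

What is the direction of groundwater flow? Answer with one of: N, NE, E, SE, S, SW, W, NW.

With h = a·x + b·y + c and BH-01 as origin, the differences give:
  (-85)·a + (-215)·b = -1.0
  100·a + 50·b = -1.2
Eliminate b (×50 and ×(-215), subtract): 17250·a = -308.00 → a = ∂h/∂x = -0.01786
Back-substitute: b = ∂h/∂y = +0.01171.
Flow = −∇h = (+0.01786 east, -0.01171 north), which points southeast.

SE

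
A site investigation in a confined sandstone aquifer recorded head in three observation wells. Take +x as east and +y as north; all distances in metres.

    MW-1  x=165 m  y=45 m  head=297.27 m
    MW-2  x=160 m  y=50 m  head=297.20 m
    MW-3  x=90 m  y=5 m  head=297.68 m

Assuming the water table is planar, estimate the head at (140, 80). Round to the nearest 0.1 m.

Taking MW-1 as reference: MW-2−MW-1 = (-5, 5, -0.07); MW-3−MW-1 = (-75, -40, +0.41).
Determinant of the coordinate differences = (-5)·(-40) − (-75)·5 = 575.
∂h/∂x = [(-0.07)·(-40) − (+0.41)·5] / 575 = +0.001304
∂h/∂y = [(-5)·(+0.41) − (-75)·(-0.07)] / 575 = -0.01270
h(140, 80) = 297.27 + (+0.001304)·(-25) + (-0.01270)·(35) = 297.27 -0.033 -0.444 = 296.793 m.

296.8 m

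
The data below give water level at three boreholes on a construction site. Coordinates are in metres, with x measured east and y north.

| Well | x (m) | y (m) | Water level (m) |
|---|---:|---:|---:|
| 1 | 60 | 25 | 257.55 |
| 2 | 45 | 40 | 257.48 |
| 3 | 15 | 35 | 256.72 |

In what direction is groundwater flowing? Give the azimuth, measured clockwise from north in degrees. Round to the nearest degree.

Three-point gradient (reference 1): Δ to 2 = (-15, 15, -0.07), Δ to 3 = (-45, 10, -0.83).
∂h/∂x = +0.02238, ∂h/∂y = +0.01771 (det = 525).
Flow direction (−∇h) has components (-0.02238 E, -0.01771 N).
Azimuth = atan2(E, N) = atan2(-0.02238, -0.01771) = 231.6° ≈ 232°.

232°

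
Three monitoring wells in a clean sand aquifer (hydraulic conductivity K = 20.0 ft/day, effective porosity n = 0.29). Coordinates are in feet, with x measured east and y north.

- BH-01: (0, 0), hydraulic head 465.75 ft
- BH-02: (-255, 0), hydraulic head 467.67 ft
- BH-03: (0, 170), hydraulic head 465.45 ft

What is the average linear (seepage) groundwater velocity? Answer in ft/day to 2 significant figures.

∂h/∂x = (467.67 − 465.75) / (-255 − 0) = -0.007529
∂h/∂y = (465.45 − 465.75) / (170 − 0) = -0.001765
|∇h| = √(-0.007529² + -0.001765²) = 0.007733
Seepage velocity v = K·i/n = 20.0 × 0.007733 / 0.29 = 0.5333 ft/day.

0.53 ft/day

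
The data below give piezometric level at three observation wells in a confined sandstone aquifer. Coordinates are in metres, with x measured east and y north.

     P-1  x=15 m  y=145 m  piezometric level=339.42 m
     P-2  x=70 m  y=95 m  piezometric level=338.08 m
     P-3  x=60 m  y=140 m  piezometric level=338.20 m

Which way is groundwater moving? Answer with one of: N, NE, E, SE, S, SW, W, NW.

E

Three-point gradient (reference P-1): Δ to P-2 = (55, -50, -1.34), Δ to P-3 = (45, -5, -1.22).
∂h/∂x = -0.02749, ∂h/∂y = -0.003443 (det = 1975).
Flow = −∇h = (+0.02749 east, +0.003443 north), which points east.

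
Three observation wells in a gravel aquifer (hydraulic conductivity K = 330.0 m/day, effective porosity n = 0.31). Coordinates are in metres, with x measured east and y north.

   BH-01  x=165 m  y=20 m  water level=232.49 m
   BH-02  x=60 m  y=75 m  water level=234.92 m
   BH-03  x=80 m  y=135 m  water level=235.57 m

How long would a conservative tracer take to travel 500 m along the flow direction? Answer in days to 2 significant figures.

22 days

Taking BH-01 as reference: BH-02−BH-01 = (-105, 55, +2.43); BH-03−BH-01 = (-85, 115, +3.08).
Determinant of the coordinate differences = (-105)·115 − (-85)·55 = -7400.
∂h/∂x = [(+2.43)·115 − (+3.08)·55] / -7400 = -0.01487
∂h/∂y = [(-105)·(+3.08) − (-85)·(+2.43)] / -7400 = +0.01579
|∇h| = √(-0.01487² + 0.01579²) = 0.02169
Seepage velocity v = K·i/n = 330.0 × 0.02169 / 0.31 = 23.09 m/day.
t = 500 / 23.09 = 21.65 days.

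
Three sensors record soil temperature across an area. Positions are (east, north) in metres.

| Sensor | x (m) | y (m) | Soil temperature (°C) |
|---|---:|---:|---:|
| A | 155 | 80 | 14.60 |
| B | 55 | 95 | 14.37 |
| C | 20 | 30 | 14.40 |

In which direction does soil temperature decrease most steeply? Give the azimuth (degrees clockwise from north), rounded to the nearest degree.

307°

With T = a·x + b·y + c and A as origin, the differences give:
  (-100)·a + 15·b = -0.23
  (-135)·a + (-50)·b = -0.20
Eliminate b (×(-50) and ×15, subtract): 7025·a = 14.500 → a = ∂T/∂x = +0.002064
Back-substitute: b = ∂T/∂y = -0.001573.
Steepest decrease is along −∇f: components (-0.002064 E, +0.001573 N).
Azimuth = atan2(-0.002064, +0.001573) = 307.3° ≈ 307°.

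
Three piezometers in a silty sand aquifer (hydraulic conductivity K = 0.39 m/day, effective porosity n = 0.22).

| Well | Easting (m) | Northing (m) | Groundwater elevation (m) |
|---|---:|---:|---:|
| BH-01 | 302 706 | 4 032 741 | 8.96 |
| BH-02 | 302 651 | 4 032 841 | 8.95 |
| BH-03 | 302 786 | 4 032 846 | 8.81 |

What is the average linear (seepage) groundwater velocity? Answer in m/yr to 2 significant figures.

Differences from BH-01: to BH-02 (Δx, Δy, Δh) = (-55, 100, -0.01); to BH-03 = (80, 105, -0.15).
Determinant of the coordinate differences = (-55)·105 − 80·100 = -13775.
∂h/∂x = [(-0.01)·105 − (-0.15)·100] / -13775 = -0.001013
∂h/∂y = [(-55)·(-0.15) − 80·(-0.01)] / -13775 = -0.0006570
|∇h| = √(-0.001013² + -0.0006570²) = 0.001207
Seepage velocity v = K·i/n = 0.39 × 0.001207 / 0.22 = 0.00214 m/day = 0.7816 m/yr.

0.78 m/yr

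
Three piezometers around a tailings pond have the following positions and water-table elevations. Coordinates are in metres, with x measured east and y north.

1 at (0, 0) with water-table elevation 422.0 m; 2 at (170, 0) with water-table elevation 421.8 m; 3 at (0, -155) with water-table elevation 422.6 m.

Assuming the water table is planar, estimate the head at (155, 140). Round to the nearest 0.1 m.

∂h/∂x = (421.8 − 422.0) / (170 − 0) = -0.001176
∂h/∂y = (422.6 − 422.0) / (-155 − 0) = -0.003871
h(155, 140) = 422.0 + (-0.001176)·(155) + (-0.003871)·(140) = 422.0 -0.182 -0.542 = 421.276 m.

421.3 m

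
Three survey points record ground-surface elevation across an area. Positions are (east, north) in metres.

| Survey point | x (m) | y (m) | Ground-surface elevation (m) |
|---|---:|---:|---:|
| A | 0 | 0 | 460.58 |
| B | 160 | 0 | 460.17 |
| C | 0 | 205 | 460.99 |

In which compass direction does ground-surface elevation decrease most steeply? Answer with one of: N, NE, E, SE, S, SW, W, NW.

SE

∂z/∂x = (460.17 − 460.58) / (160 − 0) = -0.002562
∂z/∂y = (460.99 − 460.58) / (205 − 0) = +0.002000
Steepest decrease is along −∇f = (+0.002562 E, -0.002000 N) → southeast.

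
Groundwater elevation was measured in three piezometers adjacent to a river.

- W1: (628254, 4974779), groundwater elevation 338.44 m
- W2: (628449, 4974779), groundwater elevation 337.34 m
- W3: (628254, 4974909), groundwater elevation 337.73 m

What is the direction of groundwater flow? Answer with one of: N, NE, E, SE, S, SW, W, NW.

NE

∂h/∂x = (337.34 − 338.44) / (628449 − 628254) = -0.005641
∂h/∂y = (337.73 − 338.44) / (4974909 − 4974779) = -0.005462
Flow = −∇h = (+0.005641 east, +0.005462 north), which points northeast.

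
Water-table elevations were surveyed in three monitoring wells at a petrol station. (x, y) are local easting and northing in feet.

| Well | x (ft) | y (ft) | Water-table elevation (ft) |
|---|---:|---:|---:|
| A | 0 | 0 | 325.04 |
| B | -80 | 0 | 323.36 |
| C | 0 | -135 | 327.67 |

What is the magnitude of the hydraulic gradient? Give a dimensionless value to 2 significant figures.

∂h/∂x = (323.36 − 325.04) / (-80 − 0) = +0.02100
∂h/∂y = (327.67 − 325.04) / (-135 − 0) = -0.01948
|∇h| = √(0.02100² + -0.01948²) = 0.02864

0.029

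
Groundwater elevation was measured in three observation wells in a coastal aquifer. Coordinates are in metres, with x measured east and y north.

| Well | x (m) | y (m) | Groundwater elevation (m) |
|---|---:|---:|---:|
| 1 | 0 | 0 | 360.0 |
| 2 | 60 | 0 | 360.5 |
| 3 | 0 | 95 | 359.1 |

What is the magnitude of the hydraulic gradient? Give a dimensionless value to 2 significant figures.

0.013

∂h/∂x = (360.5 − 360.0) / (60 − 0) = +0.008333
∂h/∂y = (359.1 − 360.0) / (95 − 0) = -0.009474
|∇h| = √(0.008333² + -0.009474²) = 0.01262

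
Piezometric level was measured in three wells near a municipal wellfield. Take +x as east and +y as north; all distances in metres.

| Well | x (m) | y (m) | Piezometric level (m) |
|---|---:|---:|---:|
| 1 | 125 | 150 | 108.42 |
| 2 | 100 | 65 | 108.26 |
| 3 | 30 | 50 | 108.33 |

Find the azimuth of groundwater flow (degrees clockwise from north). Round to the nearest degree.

Differences from 1: to 2 (Δx, Δy, Δh) = (-25, -85, -0.16); to 3 = (-95, -100, -0.09).
Solve a·Δx + b·Δy = Δh: det = (-25)·(-100) − (-95)·(-85) = -5575.
∂h/∂x = [(-0.16)·(-100) − (-0.09)·(-85)] / -5575 = -0.001498
∂h/∂y = [(-25)·(-0.09) − (-95)·(-0.16)] / -5575 = +0.002323
Flow direction (−∇h) has components (+0.001498 E, -0.002323 N).
Azimuth = atan2(E, N) = atan2(+0.001498, -0.002323) = 147.2° ≈ 147°.

147°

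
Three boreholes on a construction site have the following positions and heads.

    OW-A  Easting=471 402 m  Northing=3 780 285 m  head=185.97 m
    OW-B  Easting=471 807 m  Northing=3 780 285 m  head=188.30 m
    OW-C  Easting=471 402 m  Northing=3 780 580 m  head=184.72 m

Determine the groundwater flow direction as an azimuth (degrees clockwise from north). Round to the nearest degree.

∂h/∂x = (188.30 − 185.97) / (471807 − 471402) = +0.005753
∂h/∂y = (184.72 − 185.97) / (3780580 − 3780285) = -0.004237
Flow direction (−∇h) has components (-0.005753 E, +0.004237 N).
Azimuth = atan2(E, N) = atan2(-0.005753, +0.004237) = 306.4° ≈ 306°.

306°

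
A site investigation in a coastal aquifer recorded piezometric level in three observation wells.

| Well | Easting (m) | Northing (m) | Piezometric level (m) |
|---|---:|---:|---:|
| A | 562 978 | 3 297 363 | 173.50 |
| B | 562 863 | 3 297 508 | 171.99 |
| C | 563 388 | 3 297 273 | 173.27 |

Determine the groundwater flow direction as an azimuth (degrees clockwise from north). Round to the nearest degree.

With h = a·x + b·y + c and A as origin, the differences give:
  (-115)·a + 145·b = -1.51
  410·a + (-90)·b = -0.23
Eliminate b (×(-90) and ×145, subtract): -49100·a = 169.250 → a = ∂h/∂x = -0.003447
Back-substitute: b = ∂h/∂y = -0.01315.
Flow direction (−∇h) has components (+0.003447 E, +0.01315 N).
Azimuth = atan2(E, N) = atan2(+0.003447, +0.01315) = 14.7° ≈ 015°.

015°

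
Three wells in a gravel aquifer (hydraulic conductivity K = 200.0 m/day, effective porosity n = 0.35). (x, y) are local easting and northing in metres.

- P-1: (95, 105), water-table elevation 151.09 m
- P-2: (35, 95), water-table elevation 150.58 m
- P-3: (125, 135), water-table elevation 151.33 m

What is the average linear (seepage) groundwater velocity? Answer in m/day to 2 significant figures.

4.9 m/day

Taking P-1 as reference: P-2−P-1 = (-60, -10, -0.51); P-3−P-1 = (30, 30, +0.24).
Determinant of the coordinate differences = (-60)·30 − 30·(-10) = -1500.
∂h/∂x = [(-0.51)·30 − (+0.24)·(-10)] / -1500 = +0.008600
∂h/∂y = [(-60)·(+0.24) − 30·(-0.51)] / -1500 = -0.0006000
|∇h| = √(0.008600² + -0.0006000²) = 0.008621
Seepage velocity v = K·i/n = 200.0 × 0.008621 / 0.35 = 4.926 m/day.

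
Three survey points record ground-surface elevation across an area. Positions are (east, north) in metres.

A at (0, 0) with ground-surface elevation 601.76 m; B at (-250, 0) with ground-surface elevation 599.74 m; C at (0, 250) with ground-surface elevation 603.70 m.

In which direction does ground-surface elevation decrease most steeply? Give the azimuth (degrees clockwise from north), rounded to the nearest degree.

226°

∂z/∂x = (599.74 − 601.76) / (-250 − 0) = +0.008080
∂z/∂y = (603.70 − 601.76) / (250 − 0) = +0.007760
Steepest decrease is along −∇f: components (-0.008080 E, -0.007760 N).
Azimuth = atan2(-0.008080, -0.007760) = 226.2° ≈ 226°.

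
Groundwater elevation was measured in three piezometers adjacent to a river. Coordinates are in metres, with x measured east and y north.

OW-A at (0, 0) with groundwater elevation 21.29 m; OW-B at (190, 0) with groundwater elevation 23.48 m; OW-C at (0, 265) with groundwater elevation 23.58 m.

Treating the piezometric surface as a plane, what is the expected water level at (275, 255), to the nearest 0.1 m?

26.7 m

∂h/∂x = (23.48 − 21.29) / (190 − 0) = +0.01153
∂h/∂y = (23.58 − 21.29) / (265 − 0) = +0.008642
h(275, 255) = 21.29 + (+0.01153)·(275) + (+0.008642)·(255) = 21.29 +3.170 +2.204 = 26.663 m.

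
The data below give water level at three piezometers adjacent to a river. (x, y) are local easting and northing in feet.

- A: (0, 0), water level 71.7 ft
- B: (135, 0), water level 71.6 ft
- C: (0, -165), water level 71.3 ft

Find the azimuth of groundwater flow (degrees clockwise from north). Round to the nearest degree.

∂h/∂x = (71.6 − 71.7) / (135 − 0) = -0.0007407
∂h/∂y = (71.3 − 71.7) / (-165 − 0) = +0.002424
Flow direction (−∇h) has components (+0.0007407 E, -0.002424 N).
Azimuth = atan2(E, N) = atan2(+0.0007407, -0.002424) = 163.0° ≈ 163°.

163°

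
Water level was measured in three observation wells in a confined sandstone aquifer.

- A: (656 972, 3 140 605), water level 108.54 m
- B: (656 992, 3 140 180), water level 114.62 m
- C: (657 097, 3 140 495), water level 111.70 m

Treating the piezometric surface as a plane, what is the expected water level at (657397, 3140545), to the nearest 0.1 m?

115.0 m

Taking A as reference: B−A = (20, -425, +6.08); C−A = (125, -110, +3.16).
Determinant of the coordinate differences = 20·(-110) − 125·(-425) = 50925.
∂h/∂x = [(+6.08)·(-110) − (+3.16)·(-425)] / 50925 = +0.01324
∂h/∂y = [20·(+3.16) − 125·(+6.08)] / 50925 = -0.01368
h(657397, 3140545) = 108.54 + (+0.01324)·(425) + (-0.01368)·(-60) = 108.54 +5.627 +0.821 = 114.988 m.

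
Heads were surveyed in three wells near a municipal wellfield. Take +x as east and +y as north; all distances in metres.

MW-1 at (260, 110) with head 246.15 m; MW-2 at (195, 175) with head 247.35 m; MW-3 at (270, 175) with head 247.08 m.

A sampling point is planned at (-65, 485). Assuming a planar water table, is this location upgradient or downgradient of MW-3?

Taking MW-1 as reference: MW-2−MW-1 = (-65, 65, +1.20); MW-3−MW-1 = (10, 65, +0.93).
Solve a·Δx + b·Δy = Δh: det = (-65)·65 − 10·65 = -4875.
∂h/∂x = [(+1.20)·65 − (+0.93)·65] / -4875 = -0.003600
∂h/∂y = [(-65)·(+0.93) − 10·(+1.20)] / -4875 = +0.01486
Head at (-65, 485) = 246.15 + (-0.003600)·(-325) + (+0.01486)·(375) = 252.89 m.
That is higher than the 247.08 m at MW-3, so the point is upgradient.

upgradient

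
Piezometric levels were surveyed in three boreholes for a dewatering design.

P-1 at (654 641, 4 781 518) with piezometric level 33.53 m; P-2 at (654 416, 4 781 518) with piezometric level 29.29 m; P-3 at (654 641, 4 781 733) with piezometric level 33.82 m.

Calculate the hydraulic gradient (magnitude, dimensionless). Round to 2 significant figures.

0.019

∂h/∂x = (29.29 − 33.53) / (654416 − 654641) = +0.01884
∂h/∂y = (33.82 − 33.53) / (4781733 − 4781518) = +0.001349
|∇h| = √(0.01884² + 0.001349²) = 0.01889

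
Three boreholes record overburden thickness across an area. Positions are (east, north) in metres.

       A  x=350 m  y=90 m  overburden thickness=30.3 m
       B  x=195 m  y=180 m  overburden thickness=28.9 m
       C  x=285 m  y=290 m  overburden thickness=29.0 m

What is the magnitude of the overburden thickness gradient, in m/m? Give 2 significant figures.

0.0078 m/m

With d = a·x + b·y + c and A as origin, the differences give:
  (-155)·a + 90·b = -1.4
  (-65)·a + 200·b = -1.3
Eliminate b (×200 and ×90, subtract): -25150·a = -163.00 → a = ∂d/∂x = +0.006481
Back-substitute: b = ∂d/∂y = -0.004394.
|∇f| = √(0.006481² + -0.004394²) = 0.00783 m/m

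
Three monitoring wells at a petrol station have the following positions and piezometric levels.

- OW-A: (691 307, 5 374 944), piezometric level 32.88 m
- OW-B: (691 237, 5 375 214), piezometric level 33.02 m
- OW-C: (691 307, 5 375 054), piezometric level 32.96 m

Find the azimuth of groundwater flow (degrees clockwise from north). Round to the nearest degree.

With h = a·x + b·y + c and OW-A as origin, the differences give:
  (-70)·a + 270·b = +0.14
  0·a + 110·b = +0.08
Eliminate b (×110 and ×270, subtract): -7700·a = -6.200 → a = ∂h/∂x = +0.0008052
Back-substitute: b = ∂h/∂y = +0.0007273.
Flow direction (−∇h) has components (-0.0008052 E, -0.0007273 N).
Azimuth = atan2(E, N) = atan2(-0.0008052, -0.0007273) = 227.9° ≈ 228°.

228°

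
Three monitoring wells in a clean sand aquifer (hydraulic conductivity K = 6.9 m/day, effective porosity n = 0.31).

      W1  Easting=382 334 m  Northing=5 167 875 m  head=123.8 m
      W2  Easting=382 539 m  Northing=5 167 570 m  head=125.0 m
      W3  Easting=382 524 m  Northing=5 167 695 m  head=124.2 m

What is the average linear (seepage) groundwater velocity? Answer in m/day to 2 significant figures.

Taking W1 as reference: W2−W1 = (205, -305, +1.2); W3−W1 = (190, -180, +0.4).
Solve a·Δx + b·Δy = Δh: det = 205·(-180) − 190·(-305) = 21050.
∂h/∂x = [(+1.2)·(-180) − (+0.4)·(-305)] / 21050 = -0.004466
∂h/∂y = [205·(+0.4) − 190·(+1.2)] / 21050 = -0.006936
|∇h| = √(-0.004466² + -0.006936²) = 0.008249
Seepage velocity v = K·i/n = 6.9 × 0.008249 / 0.31 = 0.1836 m/day.

0.18 m/day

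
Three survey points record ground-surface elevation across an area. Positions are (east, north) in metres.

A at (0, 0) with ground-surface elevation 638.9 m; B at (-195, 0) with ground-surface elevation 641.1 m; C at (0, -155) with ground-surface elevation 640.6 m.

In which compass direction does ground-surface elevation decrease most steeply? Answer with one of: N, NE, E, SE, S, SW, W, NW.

∂z/∂x = (641.1 − 638.9) / (-195 − 0) = -0.01128
∂z/∂y = (640.6 − 638.9) / (-155 − 0) = -0.01097
Steepest decrease is along −∇f = (+0.01128 E, +0.01097 N) → northeast.

NE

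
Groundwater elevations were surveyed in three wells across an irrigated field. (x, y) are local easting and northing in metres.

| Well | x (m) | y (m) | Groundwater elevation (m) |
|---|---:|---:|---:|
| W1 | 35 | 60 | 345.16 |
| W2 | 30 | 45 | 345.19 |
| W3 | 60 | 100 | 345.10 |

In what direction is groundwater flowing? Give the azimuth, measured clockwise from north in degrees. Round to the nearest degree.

326°

With h = a·x + b·y + c and W1 as origin, the differences give:
  (-5)·a + (-15)·b = +0.03
  25·a + 40·b = -0.06
Eliminate b (×40 and ×(-15), subtract): 175·a = 0.300 → a = ∂h/∂x = +0.001714
Back-substitute: b = ∂h/∂y = -0.002571.
Flow direction (−∇h) has components (-0.001714 E, +0.002571 N).
Azimuth = atan2(E, N) = atan2(-0.001714, +0.002571) = 326.3° ≈ 326°.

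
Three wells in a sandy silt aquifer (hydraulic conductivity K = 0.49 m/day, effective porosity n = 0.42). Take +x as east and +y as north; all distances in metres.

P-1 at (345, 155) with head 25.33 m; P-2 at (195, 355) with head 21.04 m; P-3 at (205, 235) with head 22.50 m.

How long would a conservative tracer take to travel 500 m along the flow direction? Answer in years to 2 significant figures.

66 years

With h = a·x + b·y + c and P-1 as origin, the differences give:
  (-150)·a + 200·b = -4.29
  (-140)·a + 80·b = -2.83
Eliminate b (×80 and ×200, subtract): 16000·a = 222.800 → a = ∂h/∂x = +0.01392
Back-substitute: b = ∂h/∂y = -0.01101.
|∇h| = √(0.01392² + -0.01101²) = 0.01775
Seepage velocity v = K·i/n = 0.49 × 0.01775 / 0.42 = 0.02071 m/day.
t = 500 / 0.02071 = 2.414e+04 days = 66.1 years.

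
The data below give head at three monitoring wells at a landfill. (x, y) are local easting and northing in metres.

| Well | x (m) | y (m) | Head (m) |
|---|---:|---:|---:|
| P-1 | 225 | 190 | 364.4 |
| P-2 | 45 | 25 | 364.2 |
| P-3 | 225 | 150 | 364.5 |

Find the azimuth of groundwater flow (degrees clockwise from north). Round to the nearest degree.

306°

With h = a·x + b·y + c and P-1 as origin, the differences give:
  (-180)·a + (-165)·b = -0.2
  0·a + (-40)·b = +0.1
Eliminate b (×(-40) and ×(-165), subtract): 7200·a = 24.50 → a = ∂h/∂x = +0.003403
Back-substitute: b = ∂h/∂y = -0.002500.
Flow direction (−∇h) has components (-0.003403 E, +0.002500 N).
Azimuth = atan2(E, N) = atan2(-0.003403, +0.002500) = 306.3° ≈ 306°.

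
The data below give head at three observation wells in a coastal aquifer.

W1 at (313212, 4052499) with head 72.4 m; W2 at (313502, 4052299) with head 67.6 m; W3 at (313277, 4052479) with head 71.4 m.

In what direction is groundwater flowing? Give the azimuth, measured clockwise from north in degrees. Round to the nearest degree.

Differences from W1: to W2 (Δx, Δy, Δh) = (290, -200, -4.8); to W3 = (65, -20, -1.0).
Solve a·Δx + b·Δy = Δh: det = 290·(-20) − 65·(-200) = 7200.
∂h/∂x = [(-4.8)·(-20) − (-1.0)·(-200)] / 7200 = -0.01444
∂h/∂y = [290·(-1.0) − 65·(-4.8)] / 7200 = +0.003056
Flow direction (−∇h) has components (+0.01444 E, -0.003056 N).
Azimuth = atan2(E, N) = atan2(+0.01444, -0.003056) = 101.9° ≈ 102°.

102°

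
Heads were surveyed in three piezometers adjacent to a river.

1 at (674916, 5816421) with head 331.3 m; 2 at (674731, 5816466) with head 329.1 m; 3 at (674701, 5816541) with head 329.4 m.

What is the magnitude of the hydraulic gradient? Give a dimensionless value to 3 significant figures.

Taking 1 as reference: 2−1 = (-185, 45, -2.2); 3−1 = (-215, 120, -1.9).
Solve a·Δx + b·Δy = Δh: det = (-185)·120 − (-215)·45 = -12525.
∂h/∂x = [(-2.2)·120 − (-1.9)·45] / -12525 = +0.01425
∂h/∂y = [(-185)·(-1.9) − (-215)·(-2.2)] / -12525 = +0.009701
|∇h| = √(0.01425² + 0.009701²) = 0.01724

0.0172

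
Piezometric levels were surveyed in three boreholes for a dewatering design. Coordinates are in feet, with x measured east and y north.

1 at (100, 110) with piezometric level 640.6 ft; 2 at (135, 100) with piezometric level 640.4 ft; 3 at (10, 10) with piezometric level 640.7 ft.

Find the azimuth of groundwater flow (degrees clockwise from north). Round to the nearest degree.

125°

Taking 1 as reference: 2−1 = (35, -10, -0.2); 3−1 = (-90, -100, +0.1).
Solve a·Δx + b·Δy = Δh: det = 35·(-100) − (-90)·(-10) = -4400.
∂h/∂x = [(-0.2)·(-100) − (+0.1)·(-10)] / -4400 = -0.004773
∂h/∂y = [35·(+0.1) − (-90)·(-0.2)] / -4400 = +0.003295
Flow direction (−∇h) has components (+0.004773 E, -0.003295 N).
Azimuth = atan2(E, N) = atan2(+0.004773, -0.003295) = 124.6° ≈ 125°.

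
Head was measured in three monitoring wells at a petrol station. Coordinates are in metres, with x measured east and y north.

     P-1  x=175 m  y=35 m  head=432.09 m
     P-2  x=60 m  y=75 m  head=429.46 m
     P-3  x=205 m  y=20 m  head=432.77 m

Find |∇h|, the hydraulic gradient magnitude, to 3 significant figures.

0.0234

Taking P-1 as reference: P-2−P-1 = (-115, 40, -2.63); P-3−P-1 = (30, -15, +0.68).
Solve a·Δx + b·Δy = Δh: det = (-115)·(-15) − 30·40 = 525.
∂h/∂x = [(-2.63)·(-15) − (+0.68)·40] / 525 = +0.02333
∂h/∂y = [(-115)·(+0.68) − 30·(-2.63)] / 525 = +0.001333
|∇h| = √(0.02333² + 0.001333²) = 0.02337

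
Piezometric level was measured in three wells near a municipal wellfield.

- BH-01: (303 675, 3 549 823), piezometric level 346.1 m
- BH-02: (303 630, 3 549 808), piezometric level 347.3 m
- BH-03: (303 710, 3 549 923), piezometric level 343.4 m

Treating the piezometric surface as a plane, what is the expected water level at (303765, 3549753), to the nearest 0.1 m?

345.7 m

Differences from BH-01: to BH-02 (Δx, Δy, Δh) = (-45, -15, +1.2); to BH-03 = (35, 100, -2.7).
Solve a·Δx + b·Δy = Δh: det = (-45)·100 − 35·(-15) = -3975.
∂h/∂x = [(+1.2)·100 − (-2.7)·(-15)] / -3975 = -0.02000
∂h/∂y = [(-45)·(-2.7) − 35·(+1.2)] / -3975 = -0.02000
h(303765, 3549753) = 346.1 + (-0.02000)·(90) + (-0.02000)·(-70) = 346.1 -1.800 +1.400 = 345.700 m.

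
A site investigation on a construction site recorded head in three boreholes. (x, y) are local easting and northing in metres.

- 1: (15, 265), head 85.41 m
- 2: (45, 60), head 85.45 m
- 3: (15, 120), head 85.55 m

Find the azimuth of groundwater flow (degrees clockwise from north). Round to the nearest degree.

080°

Differences from 1: to 2 (Δx, Δy, Δh) = (30, -205, +0.04); to 3 = (0, -145, +0.14).
Solve a·Δx + b·Δy = Δh: det = 30·(-145) − 0·(-205) = -4350.
∂h/∂x = [(+0.04)·(-145) − (+0.14)·(-205)] / -4350 = -0.005264
∂h/∂y = [30·(+0.14) − 0·(+0.04)] / -4350 = -0.0009655
Flow direction (−∇h) has components (+0.005264 E, +0.0009655 N).
Azimuth = atan2(E, N) = atan2(+0.005264, +0.0009655) = 79.6° ≈ 080°.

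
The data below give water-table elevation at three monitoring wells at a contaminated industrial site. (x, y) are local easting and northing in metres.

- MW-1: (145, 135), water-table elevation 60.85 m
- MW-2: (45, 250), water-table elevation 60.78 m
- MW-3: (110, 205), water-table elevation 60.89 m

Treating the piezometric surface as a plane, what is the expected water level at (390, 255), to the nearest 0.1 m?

Three-point gradient (reference MW-1): Δ to MW-2 = (-100, 115, -0.07), Δ to MW-3 = (-35, 70, +0.04).
∂h/∂x = +0.003193, ∂h/∂y = +0.002168 (det = -2975).
h(390, 255) = 60.85 + (+0.003193)·(245) + (+0.002168)·(120) = 60.85 +0.782 +0.260 = 61.893 m.

61.9 m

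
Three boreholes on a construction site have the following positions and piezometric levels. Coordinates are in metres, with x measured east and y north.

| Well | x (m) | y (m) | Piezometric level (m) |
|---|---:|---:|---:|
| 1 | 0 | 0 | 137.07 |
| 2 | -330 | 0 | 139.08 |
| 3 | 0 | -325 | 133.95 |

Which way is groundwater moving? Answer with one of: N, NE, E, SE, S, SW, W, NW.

∂h/∂x = (139.08 − 137.07) / (-330 − 0) = -0.006091
∂h/∂y = (133.95 − 137.07) / (-325 − 0) = +0.009600
Flow = −∇h = (+0.006091 east, -0.009600 north), which points southeast.

SE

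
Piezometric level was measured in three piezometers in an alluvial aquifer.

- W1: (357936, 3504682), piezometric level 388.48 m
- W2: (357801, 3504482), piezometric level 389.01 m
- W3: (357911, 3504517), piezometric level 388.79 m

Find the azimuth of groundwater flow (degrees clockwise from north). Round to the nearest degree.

042°

Taking W1 as reference: W2−W1 = (-135, -200, +0.53); W3−W1 = (-25, -165, +0.31).
Solve a·Δx + b·Δy = Δh: det = (-135)·(-165) − (-25)·(-200) = 17275.
∂h/∂x = [(+0.53)·(-165) − (+0.31)·(-200)] / 17275 = -0.001473
∂h/∂y = [(-135)·(+0.31) − (-25)·(+0.53)] / 17275 = -0.001656
Flow direction (−∇h) has components (+0.001473 E, +0.001656 N).
Azimuth = atan2(E, N) = atan2(+0.001473, +0.001656) = 41.7° ≈ 042°.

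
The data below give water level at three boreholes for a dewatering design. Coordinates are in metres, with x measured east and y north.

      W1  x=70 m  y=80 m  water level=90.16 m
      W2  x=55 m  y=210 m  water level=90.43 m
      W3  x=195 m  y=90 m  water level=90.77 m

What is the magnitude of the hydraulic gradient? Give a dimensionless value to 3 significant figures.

Taking W1 as reference: W2−W1 = (-15, 130, +0.27); W3−W1 = (125, 10, +0.61).
Determinant of the coordinate differences = (-15)·10 − 125·130 = -16400.
∂h/∂x = [(+0.27)·10 − (+0.61)·130] / -16400 = +0.004671
∂h/∂y = [(-15)·(+0.61) − 125·(+0.27)] / -16400 = +0.002616
|∇h| = √(0.004671² + 0.002616²) = 0.005354

0.00535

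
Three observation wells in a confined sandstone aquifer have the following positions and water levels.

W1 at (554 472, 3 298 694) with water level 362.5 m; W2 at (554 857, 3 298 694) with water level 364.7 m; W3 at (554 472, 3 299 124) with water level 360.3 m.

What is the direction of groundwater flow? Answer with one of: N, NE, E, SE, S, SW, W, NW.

∂h/∂x = (364.7 − 362.5) / (554857 − 554472) = +0.005714
∂h/∂y = (360.3 − 362.5) / (3299124 − 3298694) = -0.005116
Flow = −∇h = (-0.005714 east, +0.005116 north), which points northwest.

NW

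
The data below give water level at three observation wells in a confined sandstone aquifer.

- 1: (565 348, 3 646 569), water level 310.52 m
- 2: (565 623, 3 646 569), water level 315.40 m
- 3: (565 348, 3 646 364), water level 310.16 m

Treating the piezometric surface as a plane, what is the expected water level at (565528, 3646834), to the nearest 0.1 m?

∂h/∂x = (315.40 − 310.52) / (565623 − 565348) = +0.01775
∂h/∂y = (310.16 − 310.52) / (3646364 − 3646569) = +0.001756
h(565528, 3646834) = 310.52 + (+0.01775)·(180) + (+0.001756)·(265) = 310.52 +3.194 +0.465 = 314.180 m.

314.2 m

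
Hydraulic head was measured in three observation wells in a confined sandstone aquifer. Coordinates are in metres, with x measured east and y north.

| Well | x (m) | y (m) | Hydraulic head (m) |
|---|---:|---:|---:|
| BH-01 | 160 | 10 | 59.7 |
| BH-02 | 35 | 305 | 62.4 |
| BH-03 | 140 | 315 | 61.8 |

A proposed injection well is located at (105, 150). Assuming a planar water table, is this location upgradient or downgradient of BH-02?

Taking BH-01 as reference: BH-02−BH-01 = (-125, 295, +2.7); BH-03−BH-01 = (-20, 305, +2.1).
Determinant of the coordinate differences = (-125)·305 − (-20)·295 = -32225.
∂h/∂x = [(+2.7)·305 − (+2.1)·295] / -32225 = -0.006330
∂h/∂y = [(-125)·(+2.1) − (-20)·(+2.7)] / -32225 = +0.006470
Head at (105, 150) = 59.7 + (-0.006330)·(-55) + (+0.006470)·(140) = 60.95 m.
That is lower than the 62.4 m at BH-02, so the point is downgradient.

downgradient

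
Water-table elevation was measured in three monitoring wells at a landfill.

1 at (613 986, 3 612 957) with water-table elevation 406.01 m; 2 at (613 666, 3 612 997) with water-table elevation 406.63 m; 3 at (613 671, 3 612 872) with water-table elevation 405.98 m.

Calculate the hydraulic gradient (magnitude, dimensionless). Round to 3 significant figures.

Differences from 1: to 2 (Δx, Δy, Δh) = (-320, 40, +0.62); to 3 = (-315, -85, -0.03).
Determinant of the coordinate differences = (-320)·(-85) − (-315)·40 = 39800.
∂h/∂x = [(+0.62)·(-85) − (-0.03)·40] / 39800 = -0.001294
∂h/∂y = [(-320)·(-0.03) − (-315)·(+0.62)] / 39800 = +0.005148
|∇h| = √(-0.001294² + 0.005148²) = 0.005308

0.00531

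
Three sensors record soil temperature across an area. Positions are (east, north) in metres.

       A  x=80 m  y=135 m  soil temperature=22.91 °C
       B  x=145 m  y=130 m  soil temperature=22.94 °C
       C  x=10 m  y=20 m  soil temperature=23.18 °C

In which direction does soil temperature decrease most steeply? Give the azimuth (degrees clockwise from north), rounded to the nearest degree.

Three-point gradient (reference A): Δ to B = (65, -5, +0.03), Δ to C = (-70, -115, +0.27).
∂T/∂x = +0.0002684, ∂T/∂y = -0.002511 (det = -7825).
Steepest decrease is along −∇f: components (-0.0002684 E, +0.002511 N).
Azimuth = atan2(-0.0002684, +0.002511) = 353.9° ≈ 354°.

354°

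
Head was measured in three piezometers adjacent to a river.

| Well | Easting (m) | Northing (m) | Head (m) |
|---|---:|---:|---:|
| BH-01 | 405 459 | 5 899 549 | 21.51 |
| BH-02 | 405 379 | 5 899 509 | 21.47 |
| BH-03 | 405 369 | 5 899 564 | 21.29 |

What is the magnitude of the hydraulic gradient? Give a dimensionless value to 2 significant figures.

Taking BH-01 as reference: BH-02−BH-01 = (-80, -40, -0.04); BH-03−BH-01 = (-90, 15, -0.22).
Solve a·Δx + b·Δy = Δh: det = (-80)·15 − (-90)·(-40) = -4800.
∂h/∂x = [(-0.04)·15 − (-0.22)·(-40)] / -4800 = +0.001958
∂h/∂y = [(-80)·(-0.22) − (-90)·(-0.04)] / -4800 = -0.002917
|∇h| = √(0.001958² + -0.002917²) = 0.003513

0.0035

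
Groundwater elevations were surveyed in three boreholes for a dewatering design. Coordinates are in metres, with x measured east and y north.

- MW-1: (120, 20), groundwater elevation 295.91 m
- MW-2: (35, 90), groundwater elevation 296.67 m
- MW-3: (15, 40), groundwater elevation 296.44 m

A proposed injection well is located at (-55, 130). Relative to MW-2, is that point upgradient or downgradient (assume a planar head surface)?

upgradient

Differences from MW-1: to MW-2 (Δx, Δy, Δh) = (-85, 70, +0.76); to MW-3 = (-105, 20, +0.53).
Determinant of the coordinate differences = (-85)·20 − (-105)·70 = 5650.
∂h/∂x = [(+0.76)·20 − (+0.53)·70] / 5650 = -0.003876
∂h/∂y = [(-85)·(+0.53) − (-105)·(+0.76)] / 5650 = +0.006150
Head at (-55, 130) = 295.91 + (-0.003876)·(-175) + (+0.006150)·(110) = 297.26 m.
That is higher than the 296.67 m at MW-2, so the point is upgradient.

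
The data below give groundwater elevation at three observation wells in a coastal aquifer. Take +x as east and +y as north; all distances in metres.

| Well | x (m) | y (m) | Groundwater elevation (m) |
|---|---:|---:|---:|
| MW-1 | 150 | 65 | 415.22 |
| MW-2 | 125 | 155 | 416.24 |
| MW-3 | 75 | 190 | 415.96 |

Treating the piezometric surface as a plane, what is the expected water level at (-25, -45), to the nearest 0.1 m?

410.5 m

With h = a·x + b·y + c and MW-1 as origin, the differences give:
  (-25)·a + 90·b = +1.02
  (-75)·a + 125·b = +0.74
Eliminate b (×125 and ×90, subtract): 3625·a = 60.900 → a = ∂h/∂x = +0.01680
Back-substitute: b = ∂h/∂y = +0.01600.
h(-25, -45) = 415.22 + (+0.01680)·(-175) + (+0.01600)·(-110) = 415.22 -2.940 -1.760 = 410.520 m.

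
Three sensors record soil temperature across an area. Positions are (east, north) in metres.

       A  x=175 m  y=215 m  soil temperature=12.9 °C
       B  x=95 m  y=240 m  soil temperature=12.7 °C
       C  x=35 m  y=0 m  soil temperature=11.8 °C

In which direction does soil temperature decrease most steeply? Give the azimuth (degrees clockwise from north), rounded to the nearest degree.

With T = a·x + b·y + c and A as origin, the differences give:
  (-80)·a + 25·b = -0.2
  (-140)·a + (-215)·b = -1.1
Eliminate b (×(-215) and ×25, subtract): 20700·a = 70.50 → a = ∂T/∂x = +0.003406
Back-substitute: b = ∂T/∂y = +0.002899.
Steepest decrease is along −∇f: components (-0.003406 E, -0.002899 N).
Azimuth = atan2(-0.003406, -0.002899) = 229.6° ≈ 230°.

230°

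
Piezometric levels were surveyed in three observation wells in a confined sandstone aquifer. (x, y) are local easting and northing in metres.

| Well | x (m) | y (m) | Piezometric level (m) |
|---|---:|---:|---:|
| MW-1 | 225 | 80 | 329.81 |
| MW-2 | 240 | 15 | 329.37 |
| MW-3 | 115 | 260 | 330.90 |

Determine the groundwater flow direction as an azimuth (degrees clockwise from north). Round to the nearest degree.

Three-point gradient (reference MW-1): Δ to MW-2 = (15, -65, -0.44), Δ to MW-3 = (-110, 180, +1.09).
∂h/∂x = +0.001876, ∂h/∂y = +0.007202 (det = -4450).
Flow direction (−∇h) has components (-0.001876 E, -0.007202 N).
Azimuth = atan2(E, N) = atan2(-0.001876, -0.007202) = 194.6° ≈ 195°.

195°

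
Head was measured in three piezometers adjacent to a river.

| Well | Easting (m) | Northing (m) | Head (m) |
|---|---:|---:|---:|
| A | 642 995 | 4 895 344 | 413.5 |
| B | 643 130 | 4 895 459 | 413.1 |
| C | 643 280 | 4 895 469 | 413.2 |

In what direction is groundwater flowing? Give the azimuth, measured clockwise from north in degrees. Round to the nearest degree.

Differences from A: to B (Δx, Δy, Δh) = (135, 115, -0.4); to C = (285, 125, -0.3).
Determinant of the coordinate differences = 135·125 − 285·115 = -15900.
∂h/∂x = [(-0.4)·125 − (-0.3)·115] / -15900 = +0.0009748
∂h/∂y = [135·(-0.3) − 285·(-0.4)] / -15900 = -0.004623
Flow direction (−∇h) has components (-0.0009748 E, +0.004623 N).
Azimuth = atan2(E, N) = atan2(-0.0009748, +0.004623) = 348.1° ≈ 348°.

348°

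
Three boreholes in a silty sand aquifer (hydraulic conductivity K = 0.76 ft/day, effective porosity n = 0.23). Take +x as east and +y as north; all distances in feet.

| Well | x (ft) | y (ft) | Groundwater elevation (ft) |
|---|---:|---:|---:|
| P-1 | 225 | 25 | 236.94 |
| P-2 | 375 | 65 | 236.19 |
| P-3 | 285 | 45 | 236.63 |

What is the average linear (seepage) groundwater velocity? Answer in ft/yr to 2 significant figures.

6.0 ft/yr

With h = a·x + b·y + c and P-1 as origin, the differences give:
  150·a + 40·b = -0.75
  60·a + 20·b = -0.31
Eliminate b (×20 and ×40, subtract): 600·a = -2.600 → a = ∂h/∂x = -0.004333
Back-substitute: b = ∂h/∂y = -0.002500.
|∇h| = √(-0.004333² + -0.002500²) = 0.005002
Seepage velocity v = K·i/n = 0.76 × 0.005002 / 0.23 = 0.01653 ft/day = 6.038 ft/yr.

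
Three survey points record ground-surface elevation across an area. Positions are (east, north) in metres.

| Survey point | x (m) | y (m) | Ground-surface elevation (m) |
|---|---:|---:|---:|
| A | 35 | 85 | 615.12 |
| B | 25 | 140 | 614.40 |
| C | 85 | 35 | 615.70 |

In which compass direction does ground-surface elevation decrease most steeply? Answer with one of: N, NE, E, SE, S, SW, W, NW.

Taking A as reference: B−A = (-10, 55, -0.72); C−A = (50, -50, +0.58).
Solve a·Δx + b·Δy = Δz: det = (-10)·(-50) − 50·55 = -2250.
∂z/∂x = [(-0.72)·(-50) − (+0.58)·55] / -2250 = -0.001822
∂z/∂y = [(-10)·(+0.58) − 50·(-0.72)] / -2250 = -0.01342
Steepest decrease is along −∇f = (+0.001822 E, +0.01342 N) → north.

N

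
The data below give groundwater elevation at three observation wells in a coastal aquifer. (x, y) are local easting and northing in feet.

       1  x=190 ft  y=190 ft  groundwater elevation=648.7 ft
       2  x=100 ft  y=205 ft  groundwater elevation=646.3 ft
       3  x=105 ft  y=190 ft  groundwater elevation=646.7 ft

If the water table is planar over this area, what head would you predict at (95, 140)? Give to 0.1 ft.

Taking 1 as reference: 2−1 = (-90, 15, -2.4); 3−1 = (-85, 0, -2.0).
Solve a·Δx + b·Δy = Δh: det = (-90)·0 − (-85)·15 = 1275.
∂h/∂x = [(-2.4)·0 − (-2.0)·15] / 1275 = +0.02353
∂h/∂y = [(-90)·(-2.0) − (-85)·(-2.4)] / 1275 = -0.01882
h(95, 140) = 648.7 + (+0.02353)·(-95) + (-0.01882)·(-50) = 648.7 -2.235 +0.941 = 647.406 ft.

647.4 ft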